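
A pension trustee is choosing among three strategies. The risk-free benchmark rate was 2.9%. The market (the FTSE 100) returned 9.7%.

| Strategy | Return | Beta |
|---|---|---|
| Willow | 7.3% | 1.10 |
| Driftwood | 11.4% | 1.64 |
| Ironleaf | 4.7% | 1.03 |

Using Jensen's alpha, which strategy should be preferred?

Driftwood

Willow: α = 7.3% − [2.9% + 1.10 × (9.7% − 2.9%)] = -3.080
Driftwood: α = 11.4% − [2.9% + 1.64 × (9.7% − 2.9%)] = -2.652
Ironleaf: α = 4.7% − [2.9% + 1.03 × (9.7% − 2.9%)] = -5.204
Highest: Driftwood (-2.652).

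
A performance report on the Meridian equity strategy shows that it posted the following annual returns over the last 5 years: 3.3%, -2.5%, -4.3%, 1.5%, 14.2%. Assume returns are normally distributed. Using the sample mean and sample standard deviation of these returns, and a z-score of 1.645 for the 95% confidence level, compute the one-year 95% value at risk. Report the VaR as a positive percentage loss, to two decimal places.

9.47

r̄ = (3.3 − 2.5 − 4.3 + 1.5 + 14.2) / 5 = 2.4400%
Σ(r − r̄)² = 209.7520; sample σ = √(209.7520/4) = 7.2414%
VaR = −(r̄ − z·σ) = −(2.4400 − 1.645 × 7.2414) = −(-9.4721) = 9.4721%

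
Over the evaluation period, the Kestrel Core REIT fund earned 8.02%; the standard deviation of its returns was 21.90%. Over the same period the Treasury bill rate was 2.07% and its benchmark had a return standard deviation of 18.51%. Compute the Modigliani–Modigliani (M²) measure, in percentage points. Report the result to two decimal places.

Sharpe = (Rp − Rf) / σp = (8.02% − 2.07%) / 21.90% = 0.2717
M² = Rf + Sharpe × σm = 2.07% + 0.2717 × 18.51% = 7.0992%

7.10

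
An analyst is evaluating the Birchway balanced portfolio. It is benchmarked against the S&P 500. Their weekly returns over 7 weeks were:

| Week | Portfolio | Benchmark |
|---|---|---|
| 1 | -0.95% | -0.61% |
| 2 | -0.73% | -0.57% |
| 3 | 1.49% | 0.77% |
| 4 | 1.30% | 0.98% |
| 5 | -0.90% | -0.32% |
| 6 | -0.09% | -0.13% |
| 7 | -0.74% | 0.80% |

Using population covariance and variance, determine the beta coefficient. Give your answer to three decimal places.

1.110

r̄p = -0.0886%,  r̄m = 0.1314%
Cov = Σ(rp − r̄p)(rm − r̄m) / 7 = 0.4580
Var(rm) = Σ(rm − r̄m)² / 7 = 0.4127
β = Cov / Var = 0.4580 / 0.4127 = 1.1098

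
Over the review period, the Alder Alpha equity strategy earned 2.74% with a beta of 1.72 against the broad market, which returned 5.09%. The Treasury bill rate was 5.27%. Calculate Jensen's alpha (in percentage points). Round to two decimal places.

-2.22

CAPM expected return = Rf + β(Rm − Rf) = 5.27% + 1.72 × (5.09% − 5.27%) = 5.27 + 1.72 × -0.18 = 4.9604%
Jensen's α = Rp − E[R] = 2.74% − 4.9604% = -2.2204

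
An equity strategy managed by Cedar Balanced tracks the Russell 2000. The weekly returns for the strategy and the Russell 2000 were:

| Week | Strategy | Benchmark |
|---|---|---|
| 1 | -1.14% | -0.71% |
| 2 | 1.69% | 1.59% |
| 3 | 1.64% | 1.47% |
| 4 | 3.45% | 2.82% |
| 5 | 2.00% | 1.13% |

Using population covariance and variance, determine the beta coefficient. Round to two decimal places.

1.28

r̄p = 1.5280%,  r̄m = 1.2600%
Cov = Σ(rp − r̄p)(rm − r̄m) / 5 = 1.6540
Var(rm) = Σ(rm − r̄m)² / 5 = 1.2969
β = Cov / Var = 1.6540 / 1.2969 = 1.2753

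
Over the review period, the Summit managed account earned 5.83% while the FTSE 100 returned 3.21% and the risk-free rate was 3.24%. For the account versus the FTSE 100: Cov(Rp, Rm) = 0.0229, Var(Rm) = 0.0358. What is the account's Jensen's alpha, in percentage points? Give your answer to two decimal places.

2.61

β = Cov / Var = 0.0229 / 0.0358 = 0.6397
E[R] = Rf + β(Rm − Rf) = 3.24% + 0.6397 × (3.21% − 3.24%) = 3.2208%
α = Rp − E[R] = 5.83% − 3.2208% = 2.6092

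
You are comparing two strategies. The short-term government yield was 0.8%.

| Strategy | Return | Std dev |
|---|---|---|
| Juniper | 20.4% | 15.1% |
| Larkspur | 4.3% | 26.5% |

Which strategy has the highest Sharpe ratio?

Juniper

Juniper: Sharpe ratio = (20.4% − 0.8%) / 15.1% = 1.298
Larkspur: Sharpe ratio = (4.3% − 0.8%) / 26.5% = 0.132
Highest: Juniper (1.298).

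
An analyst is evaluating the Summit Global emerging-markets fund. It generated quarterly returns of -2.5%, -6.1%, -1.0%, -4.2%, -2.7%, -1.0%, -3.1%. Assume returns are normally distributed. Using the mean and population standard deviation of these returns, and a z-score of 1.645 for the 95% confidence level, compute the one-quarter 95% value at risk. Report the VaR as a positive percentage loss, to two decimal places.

μ = (-2.5 − 6.1 − 1 − 4.2 − 2.7 − 1 − 3.1) / 7 = -2.9429%
Σ(r − μ)² = (-2.5 − (-2.9429))² + (-6.1 − (-2.9429))² + (-1 − (-2.9429))² + … = 19.3771
population σ = √(19.3771 / 7) = √2.7682 = 1.6638%
VaR = −(μ − z·σ) = −(-2.9429 − 1.645 × 1.6638) = −(-5.6799) = 5.6799%

5.68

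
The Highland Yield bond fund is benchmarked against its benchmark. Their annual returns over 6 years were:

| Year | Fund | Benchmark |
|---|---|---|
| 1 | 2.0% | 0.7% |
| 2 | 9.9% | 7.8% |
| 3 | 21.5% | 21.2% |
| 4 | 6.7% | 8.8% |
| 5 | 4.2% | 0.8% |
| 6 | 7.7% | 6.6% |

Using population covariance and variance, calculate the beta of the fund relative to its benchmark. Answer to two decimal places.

0.89

r̄p = 8.6667%,  r̄m = 7.6500%
Cov = Σ(rp − r̄p)(rm − r̄m) / 6 = 41.6267
Var(rm) = Σ(rm − r̄m)² / 6 = 46.8792
β = Cov / Var = 41.6267 / 46.8792 = 0.8880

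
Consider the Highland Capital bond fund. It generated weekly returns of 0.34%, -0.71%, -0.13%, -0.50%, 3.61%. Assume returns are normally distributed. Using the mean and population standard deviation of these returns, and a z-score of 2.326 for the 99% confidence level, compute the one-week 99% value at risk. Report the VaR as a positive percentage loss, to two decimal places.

3.16

r̄ = (0.34 − 0.71 − 0.13 − 0.5 + 3.61) / 5 = 0.5220%
Σ(r − r̄)² = (0.34 − 0.5220)² + (-0.71 − 0.5220)² + … = 12.5563
population σ = √(12.5563 / 5) = √2.5113 = 1.5847%
VaR = −(r̄ − z·σ) = −(0.5220 − 2.326 × 1.5847) = −(-3.1640) = 3.1640%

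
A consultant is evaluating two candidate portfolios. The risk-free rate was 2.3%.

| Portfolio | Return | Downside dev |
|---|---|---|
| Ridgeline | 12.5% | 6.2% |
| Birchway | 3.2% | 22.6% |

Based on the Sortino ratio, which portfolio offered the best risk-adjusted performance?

Ridgeline: Sortino ratio = (12.5% − 2.3%) / 6.2% = 1.645
Birchway: Sortino ratio = (3.2% − 2.3%) / 22.6% = 0.040
Highest: Ridgeline (1.645).

Ridgeline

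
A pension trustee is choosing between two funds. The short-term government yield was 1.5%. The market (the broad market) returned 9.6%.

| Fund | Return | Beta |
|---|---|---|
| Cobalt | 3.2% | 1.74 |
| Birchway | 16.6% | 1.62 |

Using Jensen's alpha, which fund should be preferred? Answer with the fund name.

Cobalt: α = 3.2% − [1.5% + 1.74 × (9.6% − 1.5%)] = -12.394
Birchway: α = 16.6% − [1.5% + 1.62 × (9.6% − 1.5%)] = 1.978
Highest: Birchway (1.978).

Birchway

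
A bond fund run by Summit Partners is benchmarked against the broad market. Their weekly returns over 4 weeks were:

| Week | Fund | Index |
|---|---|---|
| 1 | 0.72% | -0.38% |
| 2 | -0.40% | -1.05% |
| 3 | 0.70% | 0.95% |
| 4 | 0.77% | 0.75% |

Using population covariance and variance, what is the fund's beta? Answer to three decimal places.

r̄p = 0.4475%,  r̄m = 0.0675%
Cov = Σ(rp − r̄p)(rm − r̄m) / 4 = 0.3170
Var(rm) = Σ(rm − r̄m)² / 4 = 0.6734
β = Cov / Var = 0.3170 / 0.6734 = 0.4707

0.471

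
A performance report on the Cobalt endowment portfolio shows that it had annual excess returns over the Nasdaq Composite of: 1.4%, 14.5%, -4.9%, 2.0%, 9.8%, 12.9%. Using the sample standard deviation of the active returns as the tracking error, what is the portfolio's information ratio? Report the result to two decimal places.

Mean return μ = 35.70 / 6 = 5.9500%
Sample σ = √[Σ(r − μ)² / 5] = √[290.2550 / 5] = √58.0510 = 7.6191%
IR = μ / tracking error = 5.9500 / 7.6191 = 0.7809

0.78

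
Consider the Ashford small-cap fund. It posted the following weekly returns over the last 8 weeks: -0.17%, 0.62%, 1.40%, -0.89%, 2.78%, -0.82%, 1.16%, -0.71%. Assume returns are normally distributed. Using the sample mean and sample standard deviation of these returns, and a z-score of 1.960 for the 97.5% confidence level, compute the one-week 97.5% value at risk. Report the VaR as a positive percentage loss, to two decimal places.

2.14

r̄ = (-0.17 + 0.62 + 1.4 − 0.89 + 2.78 − 0.82 + 1.16 − 0.71) / 8 = 3.370 / 8 = 0.4213%
Σ(r − r̄)² = (-0.17 − 0.4213)² + (0.62 − 0.4213)² + … = 11.9963
σ = √[11.9963 / 7] = 1.3091%
VaR = −(r̄ − z·σ) = −(0.4213 − 1.960 × 1.3091) = −(-2.1445) = 2.1445%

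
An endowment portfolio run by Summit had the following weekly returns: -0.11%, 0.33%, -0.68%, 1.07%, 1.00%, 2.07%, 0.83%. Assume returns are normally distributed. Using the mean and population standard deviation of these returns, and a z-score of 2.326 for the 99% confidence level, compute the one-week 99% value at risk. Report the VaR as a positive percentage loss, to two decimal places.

Mean return r̄ = 4.510 / 7 = 0.6443%
Σ(r − r̄)² = 4.7964; population σ = √(4.7964/7) = 0.8278%
VaR = −(r̄ − z·σ) = −(0.6443 − 2.326 × 0.8278) = −(-1.2812) = 1.2812%

1.28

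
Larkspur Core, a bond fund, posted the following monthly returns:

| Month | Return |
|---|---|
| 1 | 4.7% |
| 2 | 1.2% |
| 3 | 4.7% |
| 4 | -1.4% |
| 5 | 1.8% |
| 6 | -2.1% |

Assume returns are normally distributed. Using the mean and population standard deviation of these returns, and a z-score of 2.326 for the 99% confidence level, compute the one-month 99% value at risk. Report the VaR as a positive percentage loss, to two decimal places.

μ = (4.7 + 1.2 + 4.7 − 1.4 + 1.8 − 2.1) / 6 = 8.90 / 6 = 1.4833%
Σ(r − μ)² = 42.0283; population σ = √(42.0283/6) = 2.6466%
VaR = −(μ − z·σ) = −(1.4833 − 2.326 × 2.6466) = −(-4.6727) = 4.6727%

4.67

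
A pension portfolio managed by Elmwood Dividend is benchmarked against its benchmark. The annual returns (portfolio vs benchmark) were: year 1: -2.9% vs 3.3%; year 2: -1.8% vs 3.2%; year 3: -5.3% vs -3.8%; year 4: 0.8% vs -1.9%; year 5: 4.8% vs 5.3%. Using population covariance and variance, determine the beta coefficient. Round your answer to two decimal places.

0.57

r̄p = -0.8800%,  r̄m = 1.2200%
Cov = Σ(rp − r̄p)(rm − r̄m) / 5 = 6.8196
Var(rm) = Σ(rm − r̄m)² / 5 = 11.9656
β = Cov / Var = 6.8196 / 11.9656 = 0.5699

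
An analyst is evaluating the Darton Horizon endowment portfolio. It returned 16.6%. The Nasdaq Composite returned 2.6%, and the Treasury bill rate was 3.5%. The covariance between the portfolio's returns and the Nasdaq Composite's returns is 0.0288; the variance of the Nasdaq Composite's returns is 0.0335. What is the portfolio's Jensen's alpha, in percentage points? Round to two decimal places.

β = Cov / Var = 0.0288 / 0.0335 = 0.8597
E[R] = Rf + β(Rm − Rf) = 3.5% + 0.8597 × (2.6% − 3.5%) = 2.7263%
α = Rp − E[R] = 16.6% − 2.7263% = 13.8737

13.87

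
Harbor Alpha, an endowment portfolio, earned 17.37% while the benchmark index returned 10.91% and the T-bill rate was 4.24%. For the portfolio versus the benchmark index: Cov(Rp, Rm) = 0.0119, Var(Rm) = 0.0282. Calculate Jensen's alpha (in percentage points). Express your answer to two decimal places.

β = Cov / Var = 0.0119 / 0.0282 = 0.4220
E[R] = Rf + β(Rm − Rf) = 4.24% + 0.4220 × (10.91% − 4.24%) = 7.0547%
α = Rp − E[R] = 17.37% − 7.0547% = 10.3153

10.32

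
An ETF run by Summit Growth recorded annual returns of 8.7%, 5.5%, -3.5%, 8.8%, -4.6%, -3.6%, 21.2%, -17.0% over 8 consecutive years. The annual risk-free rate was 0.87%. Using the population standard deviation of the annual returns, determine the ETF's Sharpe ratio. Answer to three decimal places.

Mean return r̄ = 15.50 / 8 = 1.9375%
Σ(r − r̄)² = (8.7 − 1.9375)² + (5.5 − 1.9375)² + … = 938.1588
population σ = √(938.1588 / 8) = √117.2699 = 10.8291%
Sharpe = (r̄ − rf) / σ = (1.9375 − 0.87) / 10.8291 = 1.0675 / 10.8291 = 0.0986

0.099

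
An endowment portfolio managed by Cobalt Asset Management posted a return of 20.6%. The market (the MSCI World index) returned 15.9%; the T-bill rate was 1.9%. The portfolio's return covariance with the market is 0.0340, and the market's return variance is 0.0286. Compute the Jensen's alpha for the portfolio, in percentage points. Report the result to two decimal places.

2.06

β = Cov / Var = 0.0340 / 0.0286 = 1.1888
E[R] = Rf + β(Rm − Rf) = 1.9% + 1.1888 × (15.9% − 1.9%) = 18.5432%
α = Rp − E[R] = 20.6% − 18.5432% = 2.0568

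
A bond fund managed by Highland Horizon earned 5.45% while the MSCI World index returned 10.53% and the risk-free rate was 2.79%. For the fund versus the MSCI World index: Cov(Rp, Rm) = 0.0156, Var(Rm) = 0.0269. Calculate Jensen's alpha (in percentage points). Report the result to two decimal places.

-1.83

β = Cov / Var = 0.0156 / 0.0269 = 0.5799
E[R] = Rf + β(Rm − Rf) = 2.79% + 0.5799 × (10.53% − 2.79%) = 7.2784%
α = Rp − E[R] = 5.45% − 7.2784% = -1.8284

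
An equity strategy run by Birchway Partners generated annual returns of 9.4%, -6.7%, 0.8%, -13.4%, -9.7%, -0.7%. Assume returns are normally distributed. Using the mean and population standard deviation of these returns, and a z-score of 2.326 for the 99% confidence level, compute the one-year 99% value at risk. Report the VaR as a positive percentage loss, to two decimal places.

20.88

r̄ = (9.4 − 6.7 + 0.8 − 13.4 − 9.7 − 0.7) / 6 = -20.30 / 6 = -3.3833%
Σ(r − r̄)² = 339.3483; population σ = √(339.3483/6) = 7.5205%
VaR = −(r̄ − z·σ) = −(-3.3833 − 2.326 × 7.5205) = −(-20.8760) = 20.8760%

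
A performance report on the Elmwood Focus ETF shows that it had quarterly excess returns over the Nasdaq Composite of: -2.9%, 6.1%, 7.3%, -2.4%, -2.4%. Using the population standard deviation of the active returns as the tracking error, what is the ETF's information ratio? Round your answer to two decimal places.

0.25

μ = (-2.9 + 6.1 + 7.3 − 2.4 − 2.4) / 5 = 1.1400%
Σ(r − μ)² = (-2.9 − 1.1400)² + (6.1 − 1.1400)² + (7.3 − 1.1400)² + … = 103.9320
σ = √[103.9320 / 5] = 4.5592%
IR = μ / tracking error = 1.1400 / 4.5592 = 0.2500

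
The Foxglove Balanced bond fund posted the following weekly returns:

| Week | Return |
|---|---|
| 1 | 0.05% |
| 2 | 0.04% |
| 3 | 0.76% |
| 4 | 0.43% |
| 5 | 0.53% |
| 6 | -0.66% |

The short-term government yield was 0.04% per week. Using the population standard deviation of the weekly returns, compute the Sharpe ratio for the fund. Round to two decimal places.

0.33

r̄ = (0.05 + 0.04 + 0.76 + 0.43 + 0.53 − 0.66) / 6 = 1.150 / 6 = 0.1917%
Σ(r − r̄)² = 1.2627; population σ = √(1.2627/6) = 0.4587%
Sharpe = (r̄ − rf) / σ = (0.1917 − 0.04) / 0.4587 = 0.1517 / 0.4587 = 0.3307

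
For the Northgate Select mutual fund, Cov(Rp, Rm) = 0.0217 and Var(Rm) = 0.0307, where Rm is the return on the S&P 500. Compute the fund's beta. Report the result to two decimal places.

0.71

β = Cov(Rp, Rm) / Var(Rm) = 0.0217 / 0.0307 = 0.7068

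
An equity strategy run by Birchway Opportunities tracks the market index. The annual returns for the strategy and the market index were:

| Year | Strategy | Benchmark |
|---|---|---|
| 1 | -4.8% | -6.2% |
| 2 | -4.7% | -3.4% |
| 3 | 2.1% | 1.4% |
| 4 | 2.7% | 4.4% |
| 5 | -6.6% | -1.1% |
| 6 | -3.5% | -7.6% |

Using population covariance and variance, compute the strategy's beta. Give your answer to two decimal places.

r̄p = -2.4667%,  r̄m = -2.0833%
Cov = Σ(rp − r̄p)(rm − r̄m) / 6 = 10.5978
Var(rm) = Σ(rm − r̄m)² / 6 = 17.3747
β = Cov / Var = 10.5978 / 17.3747 = 0.6100

0.61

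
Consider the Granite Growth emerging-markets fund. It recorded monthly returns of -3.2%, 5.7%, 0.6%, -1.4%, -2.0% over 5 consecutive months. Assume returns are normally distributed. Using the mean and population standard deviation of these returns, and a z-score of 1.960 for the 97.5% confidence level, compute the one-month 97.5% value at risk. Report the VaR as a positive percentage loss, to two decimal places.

6.20

Mean return r̄ = -0.30 / 5 = -0.0600%
Σ(r − r̄)² = (-3.2 − (-0.0600))² + (5.7 − (-0.0600))² + (0.6 − (-0.0600))² + … = 49.0320
population σ = √(49.0320 / 5) = √9.8064 = 3.1315%
VaR = −(r̄ − z·σ) = −(-0.0600 − 1.960 × 3.1315) = −(-6.1977) = 6.1977%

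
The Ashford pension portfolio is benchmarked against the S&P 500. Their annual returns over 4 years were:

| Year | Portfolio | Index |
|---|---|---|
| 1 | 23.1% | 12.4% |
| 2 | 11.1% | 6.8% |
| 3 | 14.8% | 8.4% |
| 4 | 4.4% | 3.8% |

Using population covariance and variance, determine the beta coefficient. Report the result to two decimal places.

r̄p = 13.3500%,  r̄m = 7.8500%
Cov = Σ(rp − r̄p)(rm − r̄m) / 4 = 20.9425
Var(rm) = Σ(rm − r̄m)² / 4 = 9.6275
β = Cov / Var = 20.9425 / 9.6275 = 2.1753

2.18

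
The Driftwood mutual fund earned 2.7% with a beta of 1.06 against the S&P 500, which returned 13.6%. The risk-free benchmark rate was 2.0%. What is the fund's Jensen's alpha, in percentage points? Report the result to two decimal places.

-11.60

CAPM expected return = Rf + β(Rm − Rf) = 2.0% + 1.06 × (13.6% − 2.0%) = 2 + 1.06 × 11.60 = 14.2960%
Jensen's α = Rp − E[R] = 2.7% − 14.2960% = -11.5960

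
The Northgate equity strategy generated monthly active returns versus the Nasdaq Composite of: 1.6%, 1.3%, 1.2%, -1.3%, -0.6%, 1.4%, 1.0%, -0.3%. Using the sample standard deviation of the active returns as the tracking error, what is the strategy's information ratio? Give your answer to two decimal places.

0.49

r̄ = (1.6 + 1.3 + 1.2 − 1.3 − 0.6 + 1.4 + 1 − 0.3) / 8 = 0.5375%
Σ(r − r̄)² = (1.6 − 0.5375)² + (1.3 − 0.5375)² + (1.2 − 0.5375)² + … = 8.4788
sample σ = √(8.4788 / 7) = √1.2113 = 1.1006%
IR = r̄ / tracking error = 0.5375 / 1.1006 = 0.4884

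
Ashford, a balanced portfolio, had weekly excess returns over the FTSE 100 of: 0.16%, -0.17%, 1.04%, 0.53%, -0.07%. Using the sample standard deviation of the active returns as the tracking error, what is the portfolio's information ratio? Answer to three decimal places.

μ = (0.16 − 0.17 + 1.04 + 0.53 − 0.07) / 5 = 1.490 / 5 = 0.2980%
Σ(r − μ)² = (0.16 − 0.2980)² + (-0.17 − 0.2980)² + (1.04 − 0.2980)² + … = 0.9779
σ = √[0.9779 / 4] = 0.4944%
IR = μ / tracking error = 0.2980 / 0.4944 = 0.6028

0.603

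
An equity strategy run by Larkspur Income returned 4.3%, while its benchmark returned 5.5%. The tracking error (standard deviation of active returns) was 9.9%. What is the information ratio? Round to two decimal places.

IR = (Rp − Rb) / TE = (4.3% − 5.5%) / 9.9% = -1.20% / 9.9% = -0.1212

-0.12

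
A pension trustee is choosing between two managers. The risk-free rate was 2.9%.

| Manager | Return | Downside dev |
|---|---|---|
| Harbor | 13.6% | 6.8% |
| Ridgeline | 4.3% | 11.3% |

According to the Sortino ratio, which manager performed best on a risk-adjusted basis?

Harbor: Sortino ratio = (13.6% − 2.9%) / 6.8% = 1.574
Ridgeline: Sortino ratio = (4.3% − 2.9%) / 11.3% = 0.124
Highest: Harbor (1.574).

Harbor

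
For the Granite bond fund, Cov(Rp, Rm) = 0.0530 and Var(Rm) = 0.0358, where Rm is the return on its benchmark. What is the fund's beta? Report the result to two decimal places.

β = Cov(Rp, Rm) / Var(Rm) = 0.0530 / 0.0358 = 1.4804

1.48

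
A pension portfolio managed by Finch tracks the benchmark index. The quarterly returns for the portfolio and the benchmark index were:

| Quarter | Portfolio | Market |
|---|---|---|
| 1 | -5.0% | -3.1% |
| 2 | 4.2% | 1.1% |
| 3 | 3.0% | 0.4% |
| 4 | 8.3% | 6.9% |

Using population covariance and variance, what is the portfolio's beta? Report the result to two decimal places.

1.25

r̄p = 2.6250%,  r̄m = 1.3250%
Cov = Σ(rp − r̄p)(rm − r̄m) / 4 = 16.1694
Var(rm) = Σ(rm − r̄m)² / 4 = 12.8919
β = Cov / Var = 16.1694 / 12.8919 = 1.2542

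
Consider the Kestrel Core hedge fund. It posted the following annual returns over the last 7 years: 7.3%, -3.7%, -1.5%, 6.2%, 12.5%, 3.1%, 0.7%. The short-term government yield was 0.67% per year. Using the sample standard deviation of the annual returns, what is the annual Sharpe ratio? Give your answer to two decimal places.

μ = (7.3 − 3.7 − 1.5 + 6.2 + 12.5 + 3.1 + 0.7) / 7 = 24.60 / 7 = 3.5143%
Σ(r − μ)² = 187.5686; sample σ = √(187.5686/6) = 5.5912%
Sharpe = (μ − rf) / σ = (3.5143 − 0.67) / 5.5912 = 2.8443 / 5.5912 = 0.5087

0.51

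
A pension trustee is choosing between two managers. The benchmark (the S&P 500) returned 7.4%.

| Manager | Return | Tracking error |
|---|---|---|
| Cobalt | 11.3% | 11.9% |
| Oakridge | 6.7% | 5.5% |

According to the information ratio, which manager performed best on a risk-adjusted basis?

Cobalt

Cobalt: IR = (11.3% − 7.4%) / 11.9% = 0.328
Oakridge: IR = (6.7% − 7.4%) / 5.5% = -0.127
Highest: Cobalt (0.328).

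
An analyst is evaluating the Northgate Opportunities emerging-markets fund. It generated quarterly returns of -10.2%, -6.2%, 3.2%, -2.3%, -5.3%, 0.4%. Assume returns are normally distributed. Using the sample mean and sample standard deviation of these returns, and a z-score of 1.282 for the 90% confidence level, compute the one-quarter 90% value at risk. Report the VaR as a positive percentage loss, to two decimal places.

9.60

r̄ = (-10.2 − 6.2 + 3.2 − 2.3 − 5.3 + 0.4) / 6 = -3.4000%
Σ(r − r̄)² = (-10.2 − (-3.4000))² + (-6.2 − (-3.4000))² + (3.2 − (-3.4000))² + … = 116.9000
sample σ = √(116.9000 / 5) = √23.3800 = 4.8353%
VaR = −(r̄ − z·σ) = −(-3.4000 − 1.282 × 4.8353) = −(-9.5989) = 9.5989%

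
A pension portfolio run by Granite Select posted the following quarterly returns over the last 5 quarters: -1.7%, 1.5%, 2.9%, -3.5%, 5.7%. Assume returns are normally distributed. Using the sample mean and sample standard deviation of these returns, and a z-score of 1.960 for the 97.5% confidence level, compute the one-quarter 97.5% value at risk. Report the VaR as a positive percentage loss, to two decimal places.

6.19

r̄ = (-1.7 + 1.5 + 2.9 − 3.5 + 5.7) / 5 = 4.90 / 5 = 0.9800%
Σ(r − r̄)² = 53.4880; sample σ = √(53.4880/4) = 3.6568%
VaR = −(r̄ − z·σ) = −(0.9800 − 1.960 × 3.6568) = −(-6.1873) = 6.1873%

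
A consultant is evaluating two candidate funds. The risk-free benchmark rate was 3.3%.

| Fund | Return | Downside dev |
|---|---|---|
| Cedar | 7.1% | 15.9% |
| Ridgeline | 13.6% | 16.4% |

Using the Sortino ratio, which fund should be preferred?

Ridgeline

Cedar: Sortino ratio = (7.1% − 3.3%) / 15.9% = 0.239
Ridgeline: Sortino ratio = (13.6% − 3.3%) / 16.4% = 0.628
Highest: Ridgeline (0.628).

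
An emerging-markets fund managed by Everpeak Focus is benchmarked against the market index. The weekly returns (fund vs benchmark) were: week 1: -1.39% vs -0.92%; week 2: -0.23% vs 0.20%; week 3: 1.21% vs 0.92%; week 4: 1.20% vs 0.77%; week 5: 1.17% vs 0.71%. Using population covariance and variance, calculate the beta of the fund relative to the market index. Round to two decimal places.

r̄p = 0.3920%,  r̄m = 0.3360%
Cov = Σ(rp − r̄p)(rm − r̄m) / 5 = 0.6884
Var(rm) = Σ(rm − r̄m)² / 5 = 0.4531
β = Cov / Var = 0.6884 / 0.4531 = 1.5193

1.52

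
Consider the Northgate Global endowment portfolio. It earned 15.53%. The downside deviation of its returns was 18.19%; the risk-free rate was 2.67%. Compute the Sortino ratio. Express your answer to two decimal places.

Sortino = (Rp − Rf) / σd = (15.53% − 2.67%) / 18.19% = 12.86% / 18.19% = 0.7070

0.71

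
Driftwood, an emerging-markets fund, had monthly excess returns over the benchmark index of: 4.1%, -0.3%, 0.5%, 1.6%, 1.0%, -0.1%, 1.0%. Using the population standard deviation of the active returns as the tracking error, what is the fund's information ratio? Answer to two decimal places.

r̄ = (4.1 − 0.3 + 0.5 + 1.6 + 1 − 0.1 + 1) / 7 = 7.80 / 7 = 1.1143%
Population σ = √[Σ(r − r̄)² / 7] = √[13.0286 / 7] = √1.8612 = 1.3643%
IR = r̄ / tracking error = 1.1143 / 1.3643 = 0.8168

0.82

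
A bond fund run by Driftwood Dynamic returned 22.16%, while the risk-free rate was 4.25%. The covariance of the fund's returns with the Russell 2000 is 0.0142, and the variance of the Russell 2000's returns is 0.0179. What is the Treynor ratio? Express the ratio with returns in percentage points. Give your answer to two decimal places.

β = Cov / Var = 0.0142 / 0.0179 = 0.7933
Treynor = (Rp − Rf) / β = (22.16% − 4.25%) / 0.7933 = 17.91 / 0.7933 = 22.5766

22.58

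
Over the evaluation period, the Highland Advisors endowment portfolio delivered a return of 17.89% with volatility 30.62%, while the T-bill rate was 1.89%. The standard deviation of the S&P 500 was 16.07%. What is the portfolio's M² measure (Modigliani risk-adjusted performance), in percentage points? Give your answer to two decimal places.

10.29

Sharpe = (Rp − Rf) / σp = (17.89% − 1.89%) / 30.62% = 0.5225
M² = Rf + Sharpe × σm = 1.89% + 0.5225 × 16.07% = 10.2866%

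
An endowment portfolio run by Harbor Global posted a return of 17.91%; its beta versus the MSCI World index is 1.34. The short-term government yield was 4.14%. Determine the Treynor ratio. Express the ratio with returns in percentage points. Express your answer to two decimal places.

Treynor = (Rp − Rf) / β = (17.91% − 4.14%) / 1.34 = 13.77 / 1.34 = 10.2761

10.28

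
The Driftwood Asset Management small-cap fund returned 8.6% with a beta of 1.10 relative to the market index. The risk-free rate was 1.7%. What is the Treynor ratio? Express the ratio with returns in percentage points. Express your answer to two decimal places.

6.27

Treynor = (Rp − Rf) / β = (8.6% − 1.7%) / 1.10 = 6.90 / 1.10 = 6.2727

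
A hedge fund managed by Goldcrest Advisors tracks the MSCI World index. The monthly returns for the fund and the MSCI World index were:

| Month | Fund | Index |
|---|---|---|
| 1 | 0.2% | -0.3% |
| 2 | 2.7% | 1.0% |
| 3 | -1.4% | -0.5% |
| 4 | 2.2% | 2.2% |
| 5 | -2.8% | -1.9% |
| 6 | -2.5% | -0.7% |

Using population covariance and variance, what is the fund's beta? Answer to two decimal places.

r̄p = -0.2667%,  r̄m = -0.0333%
Cov = Σ(rp − r̄p)(rm − r̄m) / 6 = 2.5328
Var(rm) = Σ(rm − r̄m)² / 6 = 1.7122
β = Cov / Var = 2.5328 / 1.7122 = 1.4793

1.48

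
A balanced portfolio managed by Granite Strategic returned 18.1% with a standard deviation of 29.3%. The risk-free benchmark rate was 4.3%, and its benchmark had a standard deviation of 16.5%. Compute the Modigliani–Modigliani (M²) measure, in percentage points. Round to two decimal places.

Sharpe = (Rp − Rf) / σp = (18.1% − 4.3%) / 29.3% = 0.4710
M² = Rf + Sharpe × σm = 4.3% + 0.4710 × 16.5% = 12.0715%

12.07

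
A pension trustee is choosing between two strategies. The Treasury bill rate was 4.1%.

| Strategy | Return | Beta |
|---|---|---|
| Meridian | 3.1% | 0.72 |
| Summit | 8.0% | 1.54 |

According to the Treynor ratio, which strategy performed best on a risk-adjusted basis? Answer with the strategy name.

Summit

Meridian: Treynor = (3.1% − 4.1%) / 0.72 = -1.389
Summit: Treynor = (8.0% − 4.1%) / 1.54 = 2.532
Highest: Summit (2.532).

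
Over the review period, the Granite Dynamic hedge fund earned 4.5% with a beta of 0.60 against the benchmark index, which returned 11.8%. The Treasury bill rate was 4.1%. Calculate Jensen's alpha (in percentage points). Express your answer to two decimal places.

CAPM expected return = Rf + β(Rm − Rf) = 4.1% + 0.60 × (11.8% − 4.1%) = 4.1 + 0.60 × 7.70 = 8.7200%
Jensen's α = Rp − E[R] = 4.5% − 8.7200% = -4.2200

-4.22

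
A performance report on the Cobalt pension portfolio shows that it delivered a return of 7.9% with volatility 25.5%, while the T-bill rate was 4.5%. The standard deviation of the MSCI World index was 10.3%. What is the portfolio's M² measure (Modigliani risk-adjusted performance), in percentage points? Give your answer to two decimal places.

5.87

Sharpe = (Rp − Rf) / σp = (7.9% − 4.5%) / 25.5% = 0.1333
M² = Rf + Sharpe × σm = 4.5% + 0.1333 × 10.3% = 5.8730%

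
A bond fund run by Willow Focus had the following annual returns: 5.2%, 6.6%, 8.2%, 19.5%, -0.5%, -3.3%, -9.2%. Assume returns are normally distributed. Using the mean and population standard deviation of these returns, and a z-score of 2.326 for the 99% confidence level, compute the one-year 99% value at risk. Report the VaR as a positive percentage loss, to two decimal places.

16.14

r̄ = (5.2 + 6.6 + 8.2 + 19.5 − 0.5 − 3.3 − 9.2) / 7 = 3.7857%
Population std dev = √[513.5486 / 7] = 8.5653%
VaR = −(r̄ − z·σ) = −(3.7857 − 2.326 × 8.5653) = −(-16.1372) = 16.1372%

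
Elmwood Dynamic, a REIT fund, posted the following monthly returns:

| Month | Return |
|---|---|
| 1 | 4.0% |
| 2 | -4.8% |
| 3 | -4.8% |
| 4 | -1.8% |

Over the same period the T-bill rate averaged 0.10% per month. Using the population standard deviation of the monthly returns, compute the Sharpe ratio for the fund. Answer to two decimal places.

-0.54

μ = (4 − 4.8 − 4.8 − 1.8) / 4 = -1.8500%
Σ(r − μ)² = 51.6300; population σ = √(51.6300/4) = 3.5927%
Sharpe = (μ − rf) / σ = (-1.8500 − 0.1) / 3.5927 = -1.9500 / 3.5927 = -0.5428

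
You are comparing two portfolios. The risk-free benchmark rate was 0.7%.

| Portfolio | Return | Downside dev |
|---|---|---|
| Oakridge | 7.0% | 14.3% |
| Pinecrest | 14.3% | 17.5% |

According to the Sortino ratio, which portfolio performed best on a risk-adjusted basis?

Pinecrest

Oakridge: Sortino ratio = (7.0% − 0.7%) / 14.3% = 0.441
Pinecrest: Sortino ratio = (14.3% − 0.7%) / 17.5% = 0.777
Highest: Pinecrest (0.777).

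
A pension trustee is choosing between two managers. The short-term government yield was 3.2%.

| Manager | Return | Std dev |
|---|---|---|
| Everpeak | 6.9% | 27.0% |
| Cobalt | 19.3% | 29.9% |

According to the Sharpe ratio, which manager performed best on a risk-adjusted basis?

Everpeak: Sharpe ratio = (6.9% − 3.2%) / 27.0% = 0.137
Cobalt: Sharpe ratio = (19.3% − 3.2%) / 29.9% = 0.538
Highest: Cobalt (0.538).

Cobalt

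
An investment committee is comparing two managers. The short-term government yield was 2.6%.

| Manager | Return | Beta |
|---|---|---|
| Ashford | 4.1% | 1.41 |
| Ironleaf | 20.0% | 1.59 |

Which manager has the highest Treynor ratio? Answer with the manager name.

Ironleaf

Ashford: Treynor = (4.1% − 2.6%) / 1.41 = 1.064
Ironleaf: Treynor = (20.0% − 2.6%) / 1.59 = 10.943
Highest: Ironleaf (10.943).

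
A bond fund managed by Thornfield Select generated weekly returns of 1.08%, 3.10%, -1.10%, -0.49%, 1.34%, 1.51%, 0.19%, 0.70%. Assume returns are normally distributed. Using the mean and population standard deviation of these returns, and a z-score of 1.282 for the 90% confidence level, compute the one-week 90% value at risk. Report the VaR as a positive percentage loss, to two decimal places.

Mean return r̄ = 6.330 / 8 = 0.7913%
Population std dev = √[11.8197 / 8] = 1.2155%
VaR = −(r̄ − z·σ) = −(0.7913 − 1.282 × 1.2155) = −(-0.7670) = 0.7670%

0.77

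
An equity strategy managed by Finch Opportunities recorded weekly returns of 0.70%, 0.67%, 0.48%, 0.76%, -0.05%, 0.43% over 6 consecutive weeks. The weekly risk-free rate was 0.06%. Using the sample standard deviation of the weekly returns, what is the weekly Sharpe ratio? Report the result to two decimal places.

1.47

r̄ = (0.7 + 0.67 + 0.48 + 0.76 − 0.05 + 0.43) / 6 = 0.4983%
Sample σ = √[Σ(r − r̄)² / 5] = √[0.4443 / 5] = √0.0889 = 0.2982%
Sharpe = (r̄ − rf) / σ = (0.4983 − 0.06) / 0.2982 = 0.4383 / 0.2982 = 1.4698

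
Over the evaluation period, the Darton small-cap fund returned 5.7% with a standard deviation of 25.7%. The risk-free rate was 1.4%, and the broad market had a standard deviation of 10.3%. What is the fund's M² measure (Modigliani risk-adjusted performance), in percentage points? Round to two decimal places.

3.12

Sharpe = (Rp − Rf) / σp = (5.7% − 1.4%) / 25.7% = 0.1673
M² = Rf + Sharpe × σm = 1.4% + 0.1673 × 10.3% = 3.1232%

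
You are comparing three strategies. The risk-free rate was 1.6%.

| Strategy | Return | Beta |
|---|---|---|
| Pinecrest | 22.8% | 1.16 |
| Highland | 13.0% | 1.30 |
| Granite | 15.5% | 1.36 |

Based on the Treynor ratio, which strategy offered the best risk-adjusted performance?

Pinecrest: Treynor = (22.8% − 1.6%) / 1.16 = 18.276
Highland: Treynor = (13.0% − 1.6%) / 1.30 = 8.769
Granite: Treynor = (15.5% − 1.6%) / 1.36 = 10.221
Highest: Pinecrest (18.276).

Pinecrest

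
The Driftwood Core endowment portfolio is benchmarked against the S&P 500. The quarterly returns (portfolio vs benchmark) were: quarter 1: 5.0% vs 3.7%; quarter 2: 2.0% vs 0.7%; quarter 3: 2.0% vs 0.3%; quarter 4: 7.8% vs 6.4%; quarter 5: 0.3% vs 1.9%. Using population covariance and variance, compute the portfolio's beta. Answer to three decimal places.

r̄p = 3.4200%,  r̄m = 2.6000%
Cov = Σ(rp − r̄p)(rm − r̄m) / 5 = 5.3060
Var(rm) = Σ(rm − r̄m)² / 5 = 5.0080
β = Cov / Var = 5.3060 / 5.0080 = 1.0595

1.060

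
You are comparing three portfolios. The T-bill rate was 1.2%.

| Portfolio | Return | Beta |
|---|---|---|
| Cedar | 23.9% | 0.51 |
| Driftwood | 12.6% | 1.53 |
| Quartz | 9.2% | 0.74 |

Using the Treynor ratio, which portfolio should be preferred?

Cedar

Cedar: Treynor = (23.9% − 1.2%) / 0.51 = 44.510
Driftwood: Treynor = (12.6% − 1.2%) / 1.53 = 7.451
Quartz: Treynor = (9.2% − 1.2%) / 0.74 = 10.811
Highest: Cedar (44.510).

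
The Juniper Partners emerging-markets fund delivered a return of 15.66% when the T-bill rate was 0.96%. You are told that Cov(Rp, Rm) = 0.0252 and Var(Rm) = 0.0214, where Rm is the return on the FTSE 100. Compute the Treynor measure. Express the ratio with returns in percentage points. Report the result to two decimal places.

β = Cov / Var = 0.0252 / 0.0214 = 1.1776
Treynor = (Rp − Rf) / β = (15.66% − 0.96%) / 1.1776 = 14.70 / 1.1776 = 12.4830

12.48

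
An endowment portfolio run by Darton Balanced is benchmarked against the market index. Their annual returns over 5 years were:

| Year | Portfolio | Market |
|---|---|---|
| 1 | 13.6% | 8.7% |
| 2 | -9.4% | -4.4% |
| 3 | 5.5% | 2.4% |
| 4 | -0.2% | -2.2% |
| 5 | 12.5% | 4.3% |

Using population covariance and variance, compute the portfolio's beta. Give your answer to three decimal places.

1.734

r̄p = 4.4000%,  r̄m = 1.7600%
Cov = Σ(rp − r̄p)(rm − r̄m) / 5 = 37.6700
Var(rm) = Σ(rm − r̄m)² / 5 = 21.7304
β = Cov / Var = 37.6700 / 21.7304 = 1.7335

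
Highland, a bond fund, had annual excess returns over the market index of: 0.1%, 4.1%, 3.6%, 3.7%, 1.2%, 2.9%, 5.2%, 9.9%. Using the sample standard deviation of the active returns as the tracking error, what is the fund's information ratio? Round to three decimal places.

r̄ = (0.1 + 4.1 + 3.6 + 3.7 + 1.2 + 2.9 + 5.2 + 9.9) / 8 = 30.70 / 8 = 3.8375%
Sample std dev = √[60.5588 / 7] = 2.9413%
IR = r̄ / tracking error = 3.8375 / 2.9413 = 1.3047

1.305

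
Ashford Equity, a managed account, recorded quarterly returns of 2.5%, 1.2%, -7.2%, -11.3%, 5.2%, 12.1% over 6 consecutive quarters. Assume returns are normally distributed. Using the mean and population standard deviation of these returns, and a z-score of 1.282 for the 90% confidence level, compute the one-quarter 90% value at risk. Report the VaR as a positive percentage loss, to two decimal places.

Mean return r̄ = 2.50 / 6 = 0.4167%
Σ(r − r̄)² = (2.5 − 0.4167)² + (1.2 − 0.4167)² + … = 359.6283
σ = √[359.6283 / 6] = 7.7420%
VaR = −(r̄ − z·σ) = −(0.4167 − 1.282 × 7.7420) = −(-9.5085) = 9.5085%

9.51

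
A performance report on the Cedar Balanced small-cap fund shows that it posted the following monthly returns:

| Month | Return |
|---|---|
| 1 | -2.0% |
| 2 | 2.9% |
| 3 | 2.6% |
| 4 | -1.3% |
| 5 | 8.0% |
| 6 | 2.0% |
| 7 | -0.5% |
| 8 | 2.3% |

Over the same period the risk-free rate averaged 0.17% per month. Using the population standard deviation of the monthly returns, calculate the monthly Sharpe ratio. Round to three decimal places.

0.535

Mean return r̄ = 14.00 / 8 = 1.7500%
Population std dev = √[69.9000 / 8] = 2.9559%
Sharpe = (r̄ − rf) / σ = (1.7500 − 0.17) / 2.9559 = 1.5800 / 2.9559 = 0.5345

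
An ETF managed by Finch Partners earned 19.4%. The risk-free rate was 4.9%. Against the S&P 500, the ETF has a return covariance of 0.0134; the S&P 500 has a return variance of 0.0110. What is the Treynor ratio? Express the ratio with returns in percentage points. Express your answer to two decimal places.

β = Cov / Var = 0.0134 / 0.0110 = 1.2182
Treynor = (Rp − Rf) / β = (19.4% − 4.9%) / 1.2182 = 14.50 / 1.2182 = 11.9028

11.90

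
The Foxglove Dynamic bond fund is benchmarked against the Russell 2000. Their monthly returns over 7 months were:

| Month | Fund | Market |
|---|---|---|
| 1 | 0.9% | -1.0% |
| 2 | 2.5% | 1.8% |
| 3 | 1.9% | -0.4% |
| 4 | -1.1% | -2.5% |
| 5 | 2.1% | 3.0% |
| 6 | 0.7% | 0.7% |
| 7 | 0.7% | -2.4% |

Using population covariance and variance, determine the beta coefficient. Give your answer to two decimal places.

r̄p = 1.1000%,  r̄m = -0.1143%
Cov = Σ(rp − r̄p)(rm − r̄m) / 7 = 1.6543
Var(rm) = Σ(rm − r̄m)² / 7 = 3.6869
β = Cov / Var = 1.6543 / 3.6869 = 0.4487

0.45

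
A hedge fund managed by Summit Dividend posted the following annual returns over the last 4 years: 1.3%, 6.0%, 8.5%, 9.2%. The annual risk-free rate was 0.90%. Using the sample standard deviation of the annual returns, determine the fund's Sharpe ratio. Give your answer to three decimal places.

1.497

r̄ = (1.3 + 6 + 8.5 + 9.2) / 4 = 6.2500%
Sample σ = √[Σ(r − r̄)² / 3] = √[38.3300 / 3] = √12.7767 = 3.5745%
Sharpe = (r̄ − rf) / σ = (6.2500 − 0.9) / 3.5745 = 5.3500 / 3.5745 = 1.4967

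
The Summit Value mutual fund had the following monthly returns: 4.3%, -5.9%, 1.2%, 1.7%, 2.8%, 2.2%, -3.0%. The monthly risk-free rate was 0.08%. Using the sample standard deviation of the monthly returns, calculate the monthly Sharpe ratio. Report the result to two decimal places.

Mean return μ = 3.30 / 7 = 0.4714%
Σ(r − μ)² = (4.3 − 0.4714)² + (-5.9 − 0.4714)² + … = 77.7543
σ = √[77.7543 / 6] = 3.5999%
Sharpe = (μ − rf) / σ = (0.4714 − 0.08) / 3.5999 = 0.3914 / 3.5999 = 0.1087

0.11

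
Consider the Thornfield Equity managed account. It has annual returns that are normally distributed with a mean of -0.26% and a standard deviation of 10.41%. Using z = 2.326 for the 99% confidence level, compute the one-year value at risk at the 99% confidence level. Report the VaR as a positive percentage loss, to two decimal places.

VaR (as % loss) = −(μ − z·σ) = −(-0.26% − 2.326 × 10.41%) = −(-24.47366%) = 24.47366%

24.47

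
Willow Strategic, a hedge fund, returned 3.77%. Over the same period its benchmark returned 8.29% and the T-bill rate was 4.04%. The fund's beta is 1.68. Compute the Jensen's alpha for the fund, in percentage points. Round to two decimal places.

-7.41

CAPM expected return = Rf + β(Rm − Rf) = 4.04% + 1.68 × (8.29% − 4.04%) = 4.04 + 1.68 × 4.25 = 11.1800%
Jensen's α = Rp − E[R] = 3.77% − 11.1800% = -7.4100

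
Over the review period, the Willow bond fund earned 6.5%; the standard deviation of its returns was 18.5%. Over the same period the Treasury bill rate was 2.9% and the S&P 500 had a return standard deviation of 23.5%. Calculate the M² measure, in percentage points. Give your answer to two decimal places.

Sharpe = (Rp − Rf) / σp = (6.5% − 2.9%) / 18.5% = 0.1946
M² = Rf + Sharpe × σm = 2.9% + 0.1946 × 23.5% = 7.4731%

7.47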